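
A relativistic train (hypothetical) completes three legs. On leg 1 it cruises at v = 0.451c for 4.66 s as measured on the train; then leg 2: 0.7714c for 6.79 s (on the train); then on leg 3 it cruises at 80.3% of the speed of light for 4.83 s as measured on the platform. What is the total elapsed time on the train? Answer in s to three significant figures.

Leg 1: 4.66 s is already measured on the train.
Leg 2: 6.79 s is already measured on the train.
Leg 3: β = 0.803; γ = 1/√(1 − 0.803²) = 1/√0.3552 = 1.678; τ_3 = 4.83/1.678 = 2.879 s.
Total: 4.660 + 6.790 + 2.879 s.

τ = 14.3 s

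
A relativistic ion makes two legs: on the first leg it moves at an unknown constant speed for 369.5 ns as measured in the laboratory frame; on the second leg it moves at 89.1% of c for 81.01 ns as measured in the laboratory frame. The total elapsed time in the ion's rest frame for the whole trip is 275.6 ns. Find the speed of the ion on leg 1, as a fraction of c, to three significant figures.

β = 0.763

Leg 1: speed unknown; τ_1 = 369.5/γ_1.
Leg 2: β = 0.891; γ = 1/√(1 − 0.891²) = 1/√0.2061 = 2.203; τ_2 = 81.01/2.203 = 36.78 ns.
Total proper time: τ_1 + 36.78 = 275.6, so τ_1 = 275.6 − 36.78 = 238.8 ns.
γ_1 = 369.5/238.8 = 1.547; β = √(1 − 1/γ²) = √0.5822.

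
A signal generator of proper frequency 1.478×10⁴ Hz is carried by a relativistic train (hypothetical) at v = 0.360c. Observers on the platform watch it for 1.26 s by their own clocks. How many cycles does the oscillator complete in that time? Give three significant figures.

N = 1.74×10⁴

γ = 1/√(1 − 0.360²) = 1/√0.8704 = 1.072
During 1.26 s of lab time, the oscillator's proper time advances by τ = Δt/γ = 1.26/1.072 = 1.176 s = 1.176×10⁰ s.
N = f × τ = 1.478×10⁴ × 1.176×10⁰ = 1.737×10⁴.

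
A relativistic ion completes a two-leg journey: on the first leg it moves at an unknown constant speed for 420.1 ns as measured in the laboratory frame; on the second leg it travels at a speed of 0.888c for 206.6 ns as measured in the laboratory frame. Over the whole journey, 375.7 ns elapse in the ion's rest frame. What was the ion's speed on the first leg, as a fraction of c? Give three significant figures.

β = 0.744

Leg 1: speed unknown; τ_1 = 420.1/γ_1.
Leg 2: γ = 1/√(1 − 0.888²) = 1/√0.2115 = 2.175; τ_2 = 206.6/2.175 = 95.00 ns.
Total proper time: τ_1 + 95.00 = 375.7, so τ_1 = 375.7 − 95.00 = 280.7 ns.
γ_1 = 420.1/280.7 = 1.497; β = √(1 − 1/γ²) = √0.5536.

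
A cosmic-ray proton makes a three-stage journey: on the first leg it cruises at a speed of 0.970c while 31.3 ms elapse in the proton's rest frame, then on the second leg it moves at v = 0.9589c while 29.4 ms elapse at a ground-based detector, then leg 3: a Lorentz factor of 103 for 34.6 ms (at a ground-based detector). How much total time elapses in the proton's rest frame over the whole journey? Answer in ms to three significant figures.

τ = 40.0 ms

Leg 1: 31.3 ms is already measured in the proton's rest frame.
Leg 2: γ = 1/√(1 − 0.9589²) = 1/√0.08051 = 3.524; τ_2 = 29.4/3.524 = 8.342 ms.
Leg 3: γ = 103; τ_3 = 34.6/103.0 = 0.3359 ms.
Total: 31.30 + 8.342 + 0.3359 ms.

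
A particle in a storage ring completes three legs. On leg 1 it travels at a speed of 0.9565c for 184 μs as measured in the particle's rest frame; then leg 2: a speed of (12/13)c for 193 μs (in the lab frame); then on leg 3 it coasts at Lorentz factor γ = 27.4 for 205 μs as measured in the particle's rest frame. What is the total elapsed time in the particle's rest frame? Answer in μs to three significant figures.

τ = 463 μs

Leg 1: 184 μs is already measured in the particle's rest frame.
Leg 2: γ = 1/√(1 − (12/13)²) = 13/5 = 2.600; τ_2 = 193/2.600 = 74.23 μs.
Leg 3: 205 μs is already measured in the particle's rest frame.
Total: 184.0 + 74.23 + 205.0 μs.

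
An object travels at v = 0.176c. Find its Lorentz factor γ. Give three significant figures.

γ = 1.02

γ = 1/√(1 − 0.176²) = 1/√0.9690 = 1.016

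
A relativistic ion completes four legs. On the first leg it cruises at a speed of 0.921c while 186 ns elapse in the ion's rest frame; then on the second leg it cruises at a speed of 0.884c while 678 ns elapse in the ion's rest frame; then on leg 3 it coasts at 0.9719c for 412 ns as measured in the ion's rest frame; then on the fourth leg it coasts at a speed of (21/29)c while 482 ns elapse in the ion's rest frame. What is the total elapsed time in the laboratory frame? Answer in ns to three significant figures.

Leg 1: γ = 1/√(1 − 0.921²) = 1/√0.1518 = 2.567; Δt_1 = 2.567 × 186 = 477.5 ns.
Leg 2: γ = 1/√(1 − 0.884²) = 1/√0.2185 = 2.139; Δt_2 = 2.139 × 678 = 1450 ns.
Leg 3: γ = 1/√(1 − 0.9719²) = 1/√0.05541 = 4.248; Δt_3 = 4.248 × 412 = 1750 ns.
Leg 4: γ = 1/√(1 − (21/29)²) = 29/20 = 1.450; Δt_4 = 1.450 × 482 = 698.9 ns.
Total: 477.5 + 1450 + 1750 + 698.9 ns.

Δt = 4380 ns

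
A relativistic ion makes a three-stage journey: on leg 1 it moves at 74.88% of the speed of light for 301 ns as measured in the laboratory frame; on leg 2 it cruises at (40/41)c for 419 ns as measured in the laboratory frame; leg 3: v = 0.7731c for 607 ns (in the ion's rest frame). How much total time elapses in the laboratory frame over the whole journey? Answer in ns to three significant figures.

Leg 1: 301 ns is already measured in the laboratory frame.
Leg 2: 419 ns is already measured in the laboratory frame.
Leg 3: γ = 1/√(1 − 0.7731²) = 1/√0.4023 = 1.577; Δt_3 = 1.577 × 607 = 957.0 ns.
Total: 301.0 + 419.0 + 957.0 ns.

Δt = 1680 ns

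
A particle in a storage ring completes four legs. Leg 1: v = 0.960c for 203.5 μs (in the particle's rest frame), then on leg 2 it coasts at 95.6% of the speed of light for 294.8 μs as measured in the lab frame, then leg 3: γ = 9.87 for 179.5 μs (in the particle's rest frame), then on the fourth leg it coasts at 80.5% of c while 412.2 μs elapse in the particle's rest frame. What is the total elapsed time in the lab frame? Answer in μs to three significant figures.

Leg 1: γ = 1/√(1 − 0.960²) = 1/√0.07840 = 3.571; Δt_1 = 3.571 × 203.5 = 726.8 μs.
Leg 2: 294.8 μs is already measured in the lab frame.
Leg 3: γ = 9.87; Δt_3 = 9.870 × 179.5 = 1772 μs.
Leg 4: β = 0.805; γ = 1/√(1 − 0.805²) = 1/√0.3520 = 1.686; Δt_4 = 1.686 × 412.2 = 694.8 μs.
Total: 726.8 + 294.8 + 1772 + 694.8 μs.

Δt = 3490 μs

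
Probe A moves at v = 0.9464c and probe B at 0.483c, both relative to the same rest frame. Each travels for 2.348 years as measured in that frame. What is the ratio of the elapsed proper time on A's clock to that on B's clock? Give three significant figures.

A: γ = 1/√(1 − 0.9464²) = 1/√0.1043 = 3.096. B: γ = 1/√(1 − 0.483²) = 1/√0.7667 = 1.142.
τ_A/τ_B = γ_B/γ_A = 1.142/3.096 = 0.3689, so τ_A/τ_B = 0.3689.

τ_A/τ_B = 0.369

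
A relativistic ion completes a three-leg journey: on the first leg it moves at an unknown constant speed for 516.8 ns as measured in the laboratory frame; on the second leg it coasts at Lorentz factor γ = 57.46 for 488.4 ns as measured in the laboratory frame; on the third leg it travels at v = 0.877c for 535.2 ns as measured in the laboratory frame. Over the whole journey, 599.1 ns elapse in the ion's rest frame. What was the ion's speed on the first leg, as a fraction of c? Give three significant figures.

β = 0.764

Leg 1: speed unknown; τ_1 = 516.8/γ_1.
Leg 2: γ = 57.46; τ_2 = 488.4/57.46 = 8.500 ns.
Leg 3: γ = 1/√(1 − 0.877²) = 1/√0.2309 = 2.081; τ_3 = 535.2/2.081 = 257.2 ns.
Total proper time: τ_1 + 8.500 + 257.2 = 599.1, so τ_1 = 599.1 − 265.7 = 333.4 ns.
γ_1 = 516.8/333.4 = 1.550; β = √(1 − 1/γ²) = √0.5837.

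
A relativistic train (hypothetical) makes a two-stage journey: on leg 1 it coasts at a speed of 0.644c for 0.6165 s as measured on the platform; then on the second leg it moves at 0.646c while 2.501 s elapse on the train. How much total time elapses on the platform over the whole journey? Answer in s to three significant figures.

Δt = 3.89 s

Leg 1: 0.6165 s is already measured on the platform.
Leg 2: γ = 1/√(1 − 0.646²) = 1/√0.5827 = 1.310; Δt_2 = 1.310 × 2.501 = 3.276 s.
Total: 0.6165 + 3.276 s.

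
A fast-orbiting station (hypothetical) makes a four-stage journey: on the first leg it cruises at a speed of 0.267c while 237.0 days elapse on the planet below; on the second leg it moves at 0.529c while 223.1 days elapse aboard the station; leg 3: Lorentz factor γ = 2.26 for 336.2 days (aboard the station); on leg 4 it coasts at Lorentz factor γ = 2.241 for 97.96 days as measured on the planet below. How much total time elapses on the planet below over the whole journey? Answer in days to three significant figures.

Δt = 1360 days

Leg 1: 237.0 days is already measured on the planet below.
Leg 2: γ = 1/√(1 − 0.529²) = 1/√0.7202 = 1.178; Δt_2 = 1.178 × 223.1 = 262.9 days.
Leg 3: γ = 2.26; Δt_3 = 2.260 × 336.2 = 759.8 days.
Leg 4: 97.96 days is already measured on the planet below.
Total: 237.0 + 262.9 + 759.8 + 97.96 days.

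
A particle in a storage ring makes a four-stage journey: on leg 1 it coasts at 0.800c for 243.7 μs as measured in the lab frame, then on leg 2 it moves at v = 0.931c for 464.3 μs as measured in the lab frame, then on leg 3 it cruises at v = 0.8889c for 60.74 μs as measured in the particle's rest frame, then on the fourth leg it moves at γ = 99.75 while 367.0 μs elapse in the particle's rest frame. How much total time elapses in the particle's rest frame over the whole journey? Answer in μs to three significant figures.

Leg 1: γ = 1/√(1 − 0.800²) = 5/3 ≈ 1.667; τ_1 = 243.7/1.667 = 146.2 μs.
Leg 2: γ = 1/√(1 − 0.931²) = 1/√0.1332 = 2.740; τ_2 = 464.3/2.740 = 169.5 μs.
Leg 3: 60.74 μs is already measured in the particle's rest frame.
Leg 4: 367.0 μs is already measured in the particle's rest frame.
Total: 146.2 + 169.5 + 60.74 + 367.0 μs.

τ = 743 μs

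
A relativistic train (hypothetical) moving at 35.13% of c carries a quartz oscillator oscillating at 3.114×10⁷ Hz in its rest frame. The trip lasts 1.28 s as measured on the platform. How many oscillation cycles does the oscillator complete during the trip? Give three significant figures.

N = 3.73×10⁷

β = 0.3513; γ = 1/√(1 − 0.3513²) = 1/√0.8766 = 1.068
The oscillator's own cycle count is N = f × τ where τ is the proper time on the train. τ = Δt/γ = 1.28/1.068 = 1.198 s = 1.198×10⁰ s.
N = 3.114×10⁷ × 1.198×10⁰ = 3.732×10⁷.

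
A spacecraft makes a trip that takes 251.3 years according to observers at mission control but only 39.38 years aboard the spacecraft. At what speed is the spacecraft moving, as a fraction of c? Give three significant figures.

β = 0.988

The proper time is measured aboard the spacecraft (both events occur at the spacecraft's location); Δt is measured at mission control. γ = Δt/τ = 251.3/39.38 = 6.381.
β = √(1 − 1/γ²) = √(1 − 0.02456) = √0.9754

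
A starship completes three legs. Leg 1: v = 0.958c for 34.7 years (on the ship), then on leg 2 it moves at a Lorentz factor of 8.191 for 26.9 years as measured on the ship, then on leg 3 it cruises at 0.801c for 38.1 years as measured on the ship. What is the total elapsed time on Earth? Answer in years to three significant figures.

Δt = 405 years

Leg 1: γ = 1/√(1 − 0.958²) = 1/√0.08224 = 3.487; Δt_1 = 3.487 × 34.7 = 121.0 years.
Leg 2: γ = 8.191; Δt_2 = 8.191 × 26.9 = 220.3 years.
Leg 3: γ = 1/√(1 − 0.801²) = 1/√0.3584 = 1.670; Δt_3 = 1.670 × 38.1 = 63.64 years.
Total: 121.0 + 220.3 + 63.64 years.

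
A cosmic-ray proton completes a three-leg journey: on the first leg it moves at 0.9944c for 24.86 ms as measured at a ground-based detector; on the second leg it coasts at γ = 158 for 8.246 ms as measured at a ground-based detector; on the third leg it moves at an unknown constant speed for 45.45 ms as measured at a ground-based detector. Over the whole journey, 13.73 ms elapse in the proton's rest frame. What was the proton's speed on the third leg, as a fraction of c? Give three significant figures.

β = 0.970

Leg 1: γ = 1/√(1 − 0.9944²) = 1/√0.01117 = 9.462; τ_1 = 24.86/9.462 = 2.627 ms.
Leg 2: γ = 158; τ_2 = 8.246/158.0 = 0.05219 ms.
Leg 3: speed unknown; τ_3 = 45.45/γ_3.
Total proper time: 2.627 + 0.05219 + τ_3 = 13.73, so τ_3 = 13.73 − 2.679 = 11.05 ms.
γ_3 = 45.45/11.05 = 4.113; β = √(1 − 1/γ²) = √0.9409.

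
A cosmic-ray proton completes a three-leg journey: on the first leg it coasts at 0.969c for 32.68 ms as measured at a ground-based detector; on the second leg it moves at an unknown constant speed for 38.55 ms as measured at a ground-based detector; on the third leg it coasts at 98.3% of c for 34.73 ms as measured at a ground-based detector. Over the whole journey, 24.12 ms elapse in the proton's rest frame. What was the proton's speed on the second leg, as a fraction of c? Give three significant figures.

Leg 1: γ = 1/√(1 − 0.969²) = 1/√0.06104 = 4.048; τ_1 = 32.68/4.048 = 8.074 ms.
Leg 2: speed unknown; τ_2 = 38.55/γ_2.
Leg 3: β = 0.983; γ = 1/√(1 − 0.983²) = 1/√0.03371 = 5.446; τ_3 = 34.73/5.446 = 6.377 ms.
Total proper time: 8.074 + τ_2 + 6.377 = 24.12, so τ_2 = 24.12 − 14.45 = 9.669 ms.
γ_2 = 38.55/9.669 = 3.987; β = √(1 − 1/γ²) = √0.9371.

β = 0.968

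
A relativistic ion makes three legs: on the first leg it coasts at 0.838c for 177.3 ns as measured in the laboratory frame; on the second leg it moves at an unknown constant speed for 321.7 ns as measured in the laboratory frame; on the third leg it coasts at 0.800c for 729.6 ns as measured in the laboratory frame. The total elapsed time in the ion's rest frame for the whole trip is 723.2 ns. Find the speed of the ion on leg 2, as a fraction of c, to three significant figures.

β = 0.810

Leg 1: γ = 1/√(1 − 0.838²) = 1/√0.2978 = 1.833; τ_1 = 177.3/1.833 = 96.75 ns.
Leg 2: speed unknown; τ_2 = 321.7/γ_2.
Leg 3: γ = 1/√(1 − 0.800²) = 5/3 ≈ 1.667; τ_3 = 729.6/1.667 = 437.8 ns.
Total proper time: 96.75 + τ_2 + 437.8 = 723.2, so τ_2 = 723.2 − 534.5 = 188.7 ns.
γ_2 = 321.7/188.7 = 1.705; β = √(1 − 1/γ²) = √0.6560.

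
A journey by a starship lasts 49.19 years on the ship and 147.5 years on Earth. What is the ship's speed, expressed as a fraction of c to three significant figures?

v = 0.943c

The proper time is measured on the ship (both events occur at the ship's location); Δt is measured on Earth. γ = Δt/τ = 147.5/49.19 = 2.999.
β = √(1 − 1/γ²) = √(1 − 0.1112) = √0.8888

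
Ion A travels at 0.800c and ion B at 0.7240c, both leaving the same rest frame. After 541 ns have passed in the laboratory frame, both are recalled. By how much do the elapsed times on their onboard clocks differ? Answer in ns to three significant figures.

A: γ = 1/√(1 − 0.800²) = 5/3 ≈ 1.667; τ_A = 541/1.667 = 324.6 ns.
B: γ = 1/√(1 − 0.7240²) = 1/√0.4758 = 1.450; τ_B = 541/1.450 = 373.2 ns.

|τ_A − τ_B| = 48.6 ns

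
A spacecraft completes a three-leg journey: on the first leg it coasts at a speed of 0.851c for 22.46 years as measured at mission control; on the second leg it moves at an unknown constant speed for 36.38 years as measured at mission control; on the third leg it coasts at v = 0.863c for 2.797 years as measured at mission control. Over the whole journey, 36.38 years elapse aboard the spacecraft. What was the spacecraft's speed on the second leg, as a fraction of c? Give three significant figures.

Leg 1: γ = 1/√(1 − 0.851²) = 1/√0.2758 = 1.904; τ_1 = 22.46/1.904 = 11.80 years.
Leg 2: speed unknown; τ_2 = 36.38/γ_2.
Leg 3: γ = 1/√(1 − 0.863²) = 1/√0.2552 = 1.979; τ_3 = 2.797/1.979 = 1.413 years.
Total proper time: 11.80 + τ_2 + 1.413 = 36.38, so τ_2 = 36.38 − 13.21 = 23.17 years.
γ_2 = 36.38/23.17 = 1.570; β = √(1 − 1/γ²) = √0.5943.

β = 0.771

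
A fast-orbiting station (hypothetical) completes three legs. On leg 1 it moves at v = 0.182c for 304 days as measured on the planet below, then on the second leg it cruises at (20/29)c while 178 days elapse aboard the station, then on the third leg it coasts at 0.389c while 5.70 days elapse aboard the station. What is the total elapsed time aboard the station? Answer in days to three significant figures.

Leg 1: γ = 1/√(1 − 0.182²) = 1/√0.9669 = 1.017; τ_1 = 304/1.017 = 298.9 days.
Leg 2: 178 days is already measured aboard the station.
Leg 3: 5.70 days is already measured aboard the station.
Total: 298.9 + 178.0 + 5.700 days.

τ = 483 days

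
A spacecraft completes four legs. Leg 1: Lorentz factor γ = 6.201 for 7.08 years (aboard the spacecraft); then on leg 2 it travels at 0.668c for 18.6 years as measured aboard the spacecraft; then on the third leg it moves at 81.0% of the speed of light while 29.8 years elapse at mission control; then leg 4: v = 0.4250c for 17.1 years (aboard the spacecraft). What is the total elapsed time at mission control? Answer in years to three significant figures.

Δt = 118 years

Leg 1: γ = 6.201; Δt_1 = 6.201 × 7.08 = 43.90 years.
Leg 2: γ = 1/√(1 − 0.668²) = 1/√0.5538 = 1.344; Δt_2 = 1.344 × 18.6 = 24.99 years.
Leg 3: 29.8 years is already measured at mission control.
Leg 4: γ = 1/√(1 − 0.4250²) = 1/√0.8194 = 1.105; Δt_4 = 1.105 × 17.1 = 18.89 years.
Total: 43.90 + 24.99 + 29.80 + 18.89 years.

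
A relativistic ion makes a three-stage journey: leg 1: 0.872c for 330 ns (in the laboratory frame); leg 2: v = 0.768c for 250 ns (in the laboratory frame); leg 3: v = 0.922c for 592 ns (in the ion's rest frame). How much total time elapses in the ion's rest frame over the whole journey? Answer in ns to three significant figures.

Leg 1: γ = 1/√(1 − 0.872²) = 1/√0.2396 = 2.043; τ_1 = 330/2.043 = 161.5 ns.
Leg 2: γ = 1/√(1 − 0.768²) = 1/√0.4102 = 1.561; τ_2 = 250/1.561 = 160.1 ns.
Leg 3: 592 ns is already measured in the ion's rest frame.
Total: 161.5 + 160.1 + 592.0 ns.

τ = 914 ns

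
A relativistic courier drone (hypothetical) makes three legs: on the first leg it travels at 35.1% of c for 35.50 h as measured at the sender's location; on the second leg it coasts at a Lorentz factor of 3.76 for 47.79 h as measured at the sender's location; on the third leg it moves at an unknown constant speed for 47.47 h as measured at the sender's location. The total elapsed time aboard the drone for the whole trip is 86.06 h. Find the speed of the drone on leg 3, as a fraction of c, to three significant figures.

β = 0.535

Leg 1: β = 0.351; γ = 1/√(1 − 0.351²) = 1/√0.8768 = 1.068; τ_1 = 35.50/1.068 = 33.24 h.
Leg 2: γ = 3.76; τ_2 = 47.79/3.760 = 12.71 h.
Leg 3: speed unknown; τ_3 = 47.47/γ_3.
Total proper time: 33.24 + 12.71 + τ_3 = 86.06, so τ_3 = 86.06 − 45.95 = 40.11 h.
γ_3 = 47.47/40.11 = 1.184; β = √(1 − 1/γ²) = √0.2861.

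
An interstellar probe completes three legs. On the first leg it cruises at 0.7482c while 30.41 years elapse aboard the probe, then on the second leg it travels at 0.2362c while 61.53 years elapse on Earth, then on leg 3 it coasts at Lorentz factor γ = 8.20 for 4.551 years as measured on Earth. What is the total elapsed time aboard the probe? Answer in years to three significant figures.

τ = 90.8 years

Leg 1: 30.41 years is already measured aboard the probe.
Leg 2: γ = 1/√(1 − 0.2362²) = 1/√0.9442 = 1.029; τ_2 = 61.53/1.029 = 59.79 years.
Leg 3: γ = 8.20; τ_3 = 4.551/8.200 = 0.5550 years.
Total: 30.41 + 59.79 + 0.5550 years.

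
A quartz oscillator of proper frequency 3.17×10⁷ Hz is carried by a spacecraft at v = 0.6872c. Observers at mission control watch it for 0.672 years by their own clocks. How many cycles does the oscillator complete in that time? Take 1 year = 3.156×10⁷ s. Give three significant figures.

γ = 1/√(1 − 0.6872²) = 1/√0.5278 = 1.377
During 0.672 years of lab time, the oscillator's proper time advances by τ = Δt/γ = 0.672/1.377 = 0.4882 years = 1.541×10⁷ s.
N = f × τ = 3.17×10⁷ × 1.541×10⁷ = 4.884×10¹⁴.

N = 4.88×10¹⁴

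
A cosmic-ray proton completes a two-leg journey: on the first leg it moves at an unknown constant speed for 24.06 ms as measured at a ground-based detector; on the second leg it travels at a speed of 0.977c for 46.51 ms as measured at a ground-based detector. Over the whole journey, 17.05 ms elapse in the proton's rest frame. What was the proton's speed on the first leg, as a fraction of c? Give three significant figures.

β = 0.955

Leg 1: speed unknown; τ_1 = 24.06/γ_1.
Leg 2: γ = 1/√(1 − 0.977²) = 1/√0.04547 = 4.690; τ_2 = 46.51/4.690 = 9.918 ms.
Total proper time: τ_1 + 9.918 = 17.05, so τ_1 = 17.05 − 9.918 = 7.132 ms.
γ_1 = 24.06/7.132 = 3.373; β = √(1 − 1/γ²) = √0.9121.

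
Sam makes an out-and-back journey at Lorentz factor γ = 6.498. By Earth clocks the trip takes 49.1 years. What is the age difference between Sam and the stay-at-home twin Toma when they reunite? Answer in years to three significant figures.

Δt − τ = 41.5 years

γ = 6.498
Sam's elapsed proper time: τ = 49.1/6.498 = 7.556 years.
Age gap = Δt − τ = 49.1 − 7.556 years.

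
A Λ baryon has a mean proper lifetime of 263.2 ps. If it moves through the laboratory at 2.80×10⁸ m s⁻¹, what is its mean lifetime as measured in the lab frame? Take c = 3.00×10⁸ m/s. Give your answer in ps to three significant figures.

Δt = 733 ps

β = 2.80×10⁸/3.00×10⁸ = 0.9333; γ = 1/√(1 − 0.9333²) = 2.785
The rest-frame lifetime is the proper time; the lab measures the dilated interval Δt = γτ₀ = 2.785 × 263.2 ps.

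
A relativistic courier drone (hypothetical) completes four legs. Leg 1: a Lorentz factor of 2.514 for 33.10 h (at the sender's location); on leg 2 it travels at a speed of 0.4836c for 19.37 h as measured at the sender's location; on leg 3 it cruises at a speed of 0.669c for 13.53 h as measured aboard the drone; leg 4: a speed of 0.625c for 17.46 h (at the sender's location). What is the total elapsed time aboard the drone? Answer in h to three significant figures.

Leg 1: γ = 2.514; τ_1 = 33.10/2.514 = 13.17 h.
Leg 2: γ = 1/√(1 − 0.4836²) = 1/√0.7661 = 1.142; τ_2 = 19.37/1.142 = 16.95 h.
Leg 3: 13.53 h is already measured aboard the drone.
Leg 4: γ = 1/√(1 − 0.625²) = 1/√0.6094 = 1.281; τ_4 = 17.46/1.281 = 13.63 h.
Total: 13.17 + 16.95 + 13.53 + 13.63 h.

τ = 57.3 h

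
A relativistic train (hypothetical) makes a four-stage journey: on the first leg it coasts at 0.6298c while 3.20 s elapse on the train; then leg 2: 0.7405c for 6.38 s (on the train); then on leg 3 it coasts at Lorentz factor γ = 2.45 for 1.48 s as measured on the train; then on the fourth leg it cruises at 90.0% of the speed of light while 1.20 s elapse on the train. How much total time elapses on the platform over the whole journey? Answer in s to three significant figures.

Leg 1: γ = 1/√(1 − 0.6298²) = 1/√0.6034 = 1.287; Δt_1 = 1.287 × 3.20 = 4.120 s.
Leg 2: γ = 1/√(1 − 0.7405²) = 1/√0.4517 = 1.488; Δt_2 = 1.488 × 6.38 = 9.493 s.
Leg 3: γ = 2.45; Δt_3 = 2.450 × 1.48 = 3.626 s.
Leg 4: β = 0.900; γ = 1/√(1 − 0.900²) = 1/√0.1900 = 2.294; Δt_4 = 2.294 × 1.20 = 2.753 s.
Total: 4.120 + 9.493 + 3.626 + 2.753 s.

Δt = 20.0 s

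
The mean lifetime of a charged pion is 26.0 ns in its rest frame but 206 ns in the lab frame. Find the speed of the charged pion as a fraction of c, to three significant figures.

γ = Δt/τ₀ = 206/26.0 = 7.923
β = √(1 − 1/γ²) = √(1 − 0.01593) = √0.9841

v = 0.992c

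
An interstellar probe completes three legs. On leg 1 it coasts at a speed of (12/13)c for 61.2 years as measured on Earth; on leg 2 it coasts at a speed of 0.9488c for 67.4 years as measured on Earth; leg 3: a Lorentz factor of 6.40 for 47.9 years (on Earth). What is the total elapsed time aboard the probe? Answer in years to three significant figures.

Leg 1: γ = 1/√(1 − (12/13)²) = 13/5 = 2.600; τ_1 = 61.2/2.600 = 23.54 years.
Leg 2: γ = 1/√(1 − 0.9488²) = 1/√0.09978 = 3.166; τ_2 = 67.4/3.166 = 21.29 years.
Leg 3: γ = 6.40; τ_3 = 47.9/6.400 = 7.484 years.
Total: 23.54 + 21.29 + 7.484 years.

τ = 52.3 years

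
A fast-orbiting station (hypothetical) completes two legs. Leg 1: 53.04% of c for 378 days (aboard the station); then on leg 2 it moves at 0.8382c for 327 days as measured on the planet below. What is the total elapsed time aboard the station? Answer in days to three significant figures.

Leg 1: 378 days is already measured aboard the station.
Leg 2: γ = 1/√(1 − 0.8382²) = 1/√0.2974 = 1.834; τ_2 = 327/1.834 = 178.3 days.
Total: 378.0 + 178.3 days.

τ = 556 days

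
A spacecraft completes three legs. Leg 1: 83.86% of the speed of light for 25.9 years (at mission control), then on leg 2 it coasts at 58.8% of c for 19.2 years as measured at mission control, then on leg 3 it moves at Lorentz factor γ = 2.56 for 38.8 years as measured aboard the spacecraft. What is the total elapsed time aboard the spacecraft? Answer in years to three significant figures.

τ = 68.4 years

Leg 1: β = 0.8386; γ = 1/√(1 − 0.8386²) = 1/√0.2968 = 1.836; τ_1 = 25.9/1.836 = 14.11 years.
Leg 2: β = 0.588; γ = 1/√(1 − 0.588²) = 1/√0.6543 = 1.236; τ_2 = 19.2/1.236 = 15.53 years.
Leg 3: 38.8 years is already measured aboard the spacecraft.
Total: 14.11 + 15.53 + 38.80 years.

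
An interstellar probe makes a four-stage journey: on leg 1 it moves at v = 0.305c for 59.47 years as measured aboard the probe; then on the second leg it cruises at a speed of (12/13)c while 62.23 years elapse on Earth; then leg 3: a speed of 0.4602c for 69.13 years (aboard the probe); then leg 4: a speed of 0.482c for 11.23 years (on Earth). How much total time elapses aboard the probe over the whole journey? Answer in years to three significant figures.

Leg 1: 59.47 years is already measured aboard the probe.
Leg 2: γ = 1/√(1 − (12/13)²) = 13/5 = 2.600; τ_2 = 62.23/2.600 = 23.93 years.
Leg 3: 69.13 years is already measured aboard the probe.
Leg 4: γ = 1/√(1 − 0.482²) = 1/√0.7677 = 1.141; τ_4 = 11.23/1.141 = 9.839 years.
Total: 59.47 + 23.93 + 69.13 + 9.839 years.

τ = 162 years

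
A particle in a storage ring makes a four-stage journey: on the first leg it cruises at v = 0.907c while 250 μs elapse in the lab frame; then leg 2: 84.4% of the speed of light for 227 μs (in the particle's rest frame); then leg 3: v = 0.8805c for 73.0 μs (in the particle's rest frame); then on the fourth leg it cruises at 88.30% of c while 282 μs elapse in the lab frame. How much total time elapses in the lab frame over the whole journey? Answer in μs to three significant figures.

Δt = 1110 μs

Leg 1: 250 μs is already measured in the lab frame.
Leg 2: β = 0.844; γ = 1/√(1 − 0.844²) = 1/√0.2877 = 1.864; Δt_2 = 1.864 × 227 = 423.2 μs.
Leg 3: γ = 1/√(1 − 0.8805²) = 1/√0.2247 = 2.109; Δt_3 = 2.109 × 73.0 = 154.0 μs.
Leg 4: 282 μs is already measured in the lab frame.
Total: 250.0 + 423.2 + 154.0 + 282.0 μs.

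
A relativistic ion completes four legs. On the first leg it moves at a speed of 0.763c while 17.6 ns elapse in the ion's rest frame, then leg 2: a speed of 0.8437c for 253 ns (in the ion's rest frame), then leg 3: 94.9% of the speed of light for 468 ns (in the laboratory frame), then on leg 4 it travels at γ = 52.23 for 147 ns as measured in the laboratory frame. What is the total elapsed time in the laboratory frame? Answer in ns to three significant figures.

Leg 1: γ = 1/√(1 − 0.763²) = 1/√0.4178 = 1.547; Δt_1 = 1.547 × 17.6 = 27.23 ns.
Leg 2: γ = 1/√(1 − 0.8437²) = 1/√0.2882 = 1.863; Δt_2 = 1.863 × 253 = 471.3 ns.
Leg 3: 468 ns is already measured in the laboratory frame.
Leg 4: 147 ns is already measured in the laboratory frame.
Total: 27.23 + 471.3 + 468.0 + 147.0 ns.

Δt = 1110 ns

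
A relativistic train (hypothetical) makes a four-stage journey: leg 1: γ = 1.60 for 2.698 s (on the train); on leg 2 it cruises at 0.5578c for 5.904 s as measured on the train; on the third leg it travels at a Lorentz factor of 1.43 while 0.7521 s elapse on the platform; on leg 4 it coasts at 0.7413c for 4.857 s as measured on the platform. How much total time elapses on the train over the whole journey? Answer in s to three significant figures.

τ = 12.4 s

Leg 1: 2.698 s is already measured on the train.
Leg 2: 5.904 s is already measured on the train.
Leg 3: γ = 1.43; τ_3 = 0.7521/1.430 = 0.5259 s.
Leg 4: γ = 1/√(1 − 0.7413²) = 1/√0.4505 = 1.490; τ_4 = 4.857/1.490 = 3.260 s.
Total: 2.698 + 5.904 + 0.5259 + 3.260 s.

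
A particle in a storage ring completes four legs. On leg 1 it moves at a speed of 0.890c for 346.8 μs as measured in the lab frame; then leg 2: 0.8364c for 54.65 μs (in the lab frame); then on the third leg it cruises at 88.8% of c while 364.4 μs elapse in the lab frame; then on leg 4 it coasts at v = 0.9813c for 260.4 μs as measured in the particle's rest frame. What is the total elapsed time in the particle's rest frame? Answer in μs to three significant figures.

Leg 1: γ = 1/√(1 − 0.890²) = 1/√0.2079 = 2.193; τ_1 = 346.8/2.193 = 158.1 μs.
Leg 2: γ = 1/√(1 − 0.8364²) = 1/√0.3004 = 1.824; τ_2 = 54.65/1.824 = 29.95 μs.
Leg 3: β = 0.888; γ = 1/√(1 − 0.888²) = 1/√0.2115 = 2.175; τ_3 = 364.4/2.175 = 167.6 μs.
Leg 4: 260.4 μs is already measured in the particle's rest frame.
Total: 158.1 + 29.95 + 167.6 + 260.4 μs.

τ = 616 μs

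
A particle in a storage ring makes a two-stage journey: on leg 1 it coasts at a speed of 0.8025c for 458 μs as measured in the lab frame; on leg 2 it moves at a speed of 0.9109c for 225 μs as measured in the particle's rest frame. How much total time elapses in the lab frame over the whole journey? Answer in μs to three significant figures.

Leg 1: 458 μs is already measured in the lab frame.
Leg 2: γ = 1/√(1 − 0.9109²) = 1/√0.1703 = 2.423; Δt_2 = 2.423 × 225 = 545.3 μs.
Total: 458.0 + 545.3 μs.

Δt = 1000 μs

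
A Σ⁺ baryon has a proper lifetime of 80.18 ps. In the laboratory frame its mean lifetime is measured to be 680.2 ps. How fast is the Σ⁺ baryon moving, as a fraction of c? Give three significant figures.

γ = Δt/τ₀ = 680.2/80.18 = 8.483
β = √(1 − 1/γ²) = √(1 − 0.01390) = √0.9861

β = 0.993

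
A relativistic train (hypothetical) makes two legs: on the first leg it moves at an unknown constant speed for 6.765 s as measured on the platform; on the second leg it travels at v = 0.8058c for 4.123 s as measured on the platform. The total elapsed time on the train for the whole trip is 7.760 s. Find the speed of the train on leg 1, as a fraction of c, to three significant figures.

β = 0.618

Leg 1: speed unknown; τ_1 = 6.765/γ_1.
Leg 2: γ = 1/√(1 − 0.8058²) = 1/√0.3507 = 1.689; τ_2 = 4.123/1.689 = 2.442 s.
Total proper time: τ_1 + 2.442 = 7.760, so τ_1 = 7.760 − 2.442 = 5.318 s.
γ_1 = 6.765/5.318 = 1.272; β = √(1 − 1/γ²) = √0.3819.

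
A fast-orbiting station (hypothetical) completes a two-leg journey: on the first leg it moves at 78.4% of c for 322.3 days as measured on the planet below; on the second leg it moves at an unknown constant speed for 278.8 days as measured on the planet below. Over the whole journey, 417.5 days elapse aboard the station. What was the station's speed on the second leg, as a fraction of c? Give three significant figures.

Leg 1: β = 0.784; γ = 1/√(1 − 0.784²) = 1/√0.3853 = 1.611; τ_1 = 322.3/1.611 = 200.1 days.
Leg 2: speed unknown; τ_2 = 278.8/γ_2.
Total proper time: 200.1 + τ_2 = 417.5, so τ_2 = 417.5 − 200.1 = 217.4 days.
γ_2 = 278.8/217.4 = 1.282; β = √(1 − 1/γ²) = √0.3918.

β = 0.626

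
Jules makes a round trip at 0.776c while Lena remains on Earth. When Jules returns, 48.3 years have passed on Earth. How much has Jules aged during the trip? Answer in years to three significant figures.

τ = 30.5 years

γ = 1/√(1 − 0.776²) = 1/√0.3978 = 1.585
Jules's clock measures proper time along the trip: τ = Δt/γ = 48.3/1.585 years.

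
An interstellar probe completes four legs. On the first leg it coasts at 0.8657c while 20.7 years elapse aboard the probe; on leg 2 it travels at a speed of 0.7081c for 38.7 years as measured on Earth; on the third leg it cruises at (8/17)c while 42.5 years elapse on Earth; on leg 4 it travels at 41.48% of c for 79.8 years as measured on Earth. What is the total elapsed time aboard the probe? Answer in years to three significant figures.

Leg 1: 20.7 years is already measured aboard the probe.
Leg 2: γ = 1/√(1 − 0.7081²) = 1/√0.4986 = 1.416; τ_2 = 38.7/1.416 = 27.33 years.
Leg 3: γ = 1/√(1 − (8/17)²) = 17/15 ≈ 1.133; τ_3 = 42.5/1.133 = 37.50 years.
Leg 4: β = 0.4148; γ = 1/√(1 − 0.4148²) = 1/√0.8279 = 1.099; τ_4 = 79.8/1.099 = 72.61 years.
Total: 20.70 + 27.33 + 37.50 + 72.61 years.

τ = 158 years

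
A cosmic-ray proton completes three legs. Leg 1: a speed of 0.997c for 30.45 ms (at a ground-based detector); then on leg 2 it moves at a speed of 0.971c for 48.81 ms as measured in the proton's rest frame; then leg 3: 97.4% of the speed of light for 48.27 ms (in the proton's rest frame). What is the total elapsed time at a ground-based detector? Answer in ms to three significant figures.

Δt = 448 ms

Leg 1: 30.45 ms is already measured at a ground-based detector.
Leg 2: γ = 1/√(1 − 0.971²) = 1/√0.05716 = 4.183; Δt_2 = 4.183 × 48.81 = 204.2 ms.
Leg 3: β = 0.974; γ = 1/√(1 − 0.974²) = 1/√0.05132 = 4.414; Δt_3 = 4.414 × 48.27 = 213.1 ms.
Total: 30.45 + 204.2 + 213.1 ms.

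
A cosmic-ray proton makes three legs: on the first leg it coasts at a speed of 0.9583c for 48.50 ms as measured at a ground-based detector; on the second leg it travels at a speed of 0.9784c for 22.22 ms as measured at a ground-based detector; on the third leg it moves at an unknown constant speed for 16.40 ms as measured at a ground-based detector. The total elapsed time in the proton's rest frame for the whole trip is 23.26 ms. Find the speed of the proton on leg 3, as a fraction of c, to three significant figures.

Leg 1: γ = 1/√(1 − 0.9583²) = 1/√0.08166 = 3.499; τ_1 = 48.50/3.499 = 13.86 ms.
Leg 2: γ = 1/√(1 − 0.9784²) = 1/√0.04273 = 4.837; τ_2 = 22.22/4.837 = 4.593 ms.
Leg 3: speed unknown; τ_3 = 16.40/γ_3.
Total proper time: 13.86 + 4.593 + τ_3 = 23.26, so τ_3 = 23.26 − 18.45 = 4.807 ms.
γ_3 = 16.40/4.807 = 3.412; β = √(1 − 1/γ²) = √0.9141.

β = 0.956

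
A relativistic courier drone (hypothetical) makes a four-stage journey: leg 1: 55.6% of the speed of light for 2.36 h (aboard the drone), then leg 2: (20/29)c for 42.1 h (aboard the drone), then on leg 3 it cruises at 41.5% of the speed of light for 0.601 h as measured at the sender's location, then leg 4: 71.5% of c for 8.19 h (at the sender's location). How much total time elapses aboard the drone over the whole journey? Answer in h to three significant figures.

Leg 1: 2.36 h is already measured aboard the drone.
Leg 2: 42.1 h is already measured aboard the drone.
Leg 3: β = 0.415; γ = 1/√(1 − 0.415²) = 1/√0.8278 = 1.099; τ_3 = 0.601/1.099 = 0.5468 h.
Leg 4: β = 0.715; γ = 1/√(1 − 0.715²) = 1/√0.4888 = 1.430; τ_4 = 8.19/1.430 = 5.726 h.
Total: 2.360 + 42.10 + 0.5468 + 5.726 h.

τ = 50.7 h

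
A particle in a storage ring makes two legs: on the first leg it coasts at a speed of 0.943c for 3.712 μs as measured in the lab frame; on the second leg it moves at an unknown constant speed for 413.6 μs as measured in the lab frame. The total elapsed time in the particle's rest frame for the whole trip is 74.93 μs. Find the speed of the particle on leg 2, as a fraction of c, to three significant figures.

β = 0.984

Leg 1: γ = 1/√(1 − 0.943²) = 1/√0.1108 = 3.005; τ_1 = 3.712/3.005 = 1.235 μs.
Leg 2: speed unknown; τ_2 = 413.6/γ_2.
Total proper time: 1.235 + τ_2 = 74.93, so τ_2 = 74.93 − 1.235 = 73.69 μs.
γ_2 = 413.6/73.69 = 5.612; β = √(1 − 1/γ²) = √0.9683.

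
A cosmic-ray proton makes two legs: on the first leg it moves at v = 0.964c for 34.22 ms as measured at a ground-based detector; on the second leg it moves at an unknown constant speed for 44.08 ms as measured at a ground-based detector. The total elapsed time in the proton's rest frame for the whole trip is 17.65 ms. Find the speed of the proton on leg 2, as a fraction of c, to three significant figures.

β = 0.981

Leg 1: γ = 1/√(1 − 0.964²) = 1/√0.07070 = 3.761; τ_1 = 34.22/3.761 = 9.099 ms.
Leg 2: speed unknown; τ_2 = 44.08/γ_2.
Total proper time: 9.099 + τ_2 = 17.65, so τ_2 = 17.65 − 9.099 = 8.551 ms.
γ_2 = 44.08/8.551 = 5.155; β = √(1 − 1/γ²) = √0.9624.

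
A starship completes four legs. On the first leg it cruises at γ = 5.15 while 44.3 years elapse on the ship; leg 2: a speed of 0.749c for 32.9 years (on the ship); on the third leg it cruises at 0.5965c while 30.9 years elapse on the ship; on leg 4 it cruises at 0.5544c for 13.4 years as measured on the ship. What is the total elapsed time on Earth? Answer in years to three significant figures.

Leg 1: γ = 5.15; Δt_1 = 5.150 × 44.3 = 228.1 years.
Leg 2: γ = 1/√(1 − 0.749²) = 1/√0.4390 = 1.509; Δt_2 = 1.509 × 32.9 = 49.66 years.
Leg 3: γ = 1/√(1 − 0.5965²) = 1/√0.6442 = 1.246; Δt_3 = 1.246 × 30.9 = 38.50 years.
Leg 4: γ = 1/√(1 − 0.5544²) = 1/√0.6926 = 1.202; Δt_4 = 1.202 × 13.4 = 16.10 years.
Total: 228.1 + 49.66 + 38.50 + 16.10 years.

Δt = 332 years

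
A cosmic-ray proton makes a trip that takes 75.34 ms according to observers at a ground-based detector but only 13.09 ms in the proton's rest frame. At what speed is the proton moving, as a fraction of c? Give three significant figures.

The proper time is measured in the proton's rest frame (both events occur at the proton's location); Δt is measured at a ground-based detector. γ = Δt/τ = 75.34/13.09 = 5.756.
β = √(1 − 1/γ²) = √(1 − 0.03019) = √0.9698

v = 0.985c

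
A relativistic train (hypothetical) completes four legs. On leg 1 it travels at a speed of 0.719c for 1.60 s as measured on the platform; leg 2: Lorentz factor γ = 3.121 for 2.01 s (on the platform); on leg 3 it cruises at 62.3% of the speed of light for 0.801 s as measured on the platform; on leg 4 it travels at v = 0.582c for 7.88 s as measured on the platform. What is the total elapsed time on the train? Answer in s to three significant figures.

τ = 8.79 s

Leg 1: γ = 1/√(1 − 0.719²) = 1/√0.4830 = 1.439; τ_1 = 1.60/1.439 = 1.112 s.
Leg 2: γ = 3.121; τ_2 = 2.01/3.121 = 0.6440 s.
Leg 3: β = 0.623; γ = 1/√(1 − 0.623²) = 1/√0.6119 = 1.278; τ_3 = 0.801/1.278 = 0.6266 s.
Leg 4: γ = 1/√(1 − 0.582²) = 1/√0.6613 = 1.230; τ_4 = 7.88/1.230 = 6.408 s.
Total: 1.112 + 0.6440 + 0.6266 + 6.408 s.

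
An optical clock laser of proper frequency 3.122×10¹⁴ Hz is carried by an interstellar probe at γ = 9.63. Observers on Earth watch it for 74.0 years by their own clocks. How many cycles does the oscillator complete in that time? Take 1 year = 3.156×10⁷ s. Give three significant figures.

N = 7.57×10²²

γ = 9.63
During 74.0 years of lab time, the oscillator's proper time advances by τ = Δt/γ = 74.0/9.630 = 7.684 years = 2.425×10⁸ s.
N = f × τ = 3.122×10¹⁴ × 2.425×10⁸ = 7.571×10²².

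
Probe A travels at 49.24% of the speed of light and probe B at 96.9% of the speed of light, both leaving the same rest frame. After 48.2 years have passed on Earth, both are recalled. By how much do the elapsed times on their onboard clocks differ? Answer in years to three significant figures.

A: β = 0.4924; γ = 1/√(1 − 0.4924²) = 1/√0.7575 = 1.149; τ_A = 48.2/1.149 = 41.95 years.
B: β = 0.969; γ = 1/√(1 − 0.969²) = 1/√0.06104 = 4.048; τ_B = 48.2/4.048 = 11.91 years.

|τ_A − τ_B| = 30.0 years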